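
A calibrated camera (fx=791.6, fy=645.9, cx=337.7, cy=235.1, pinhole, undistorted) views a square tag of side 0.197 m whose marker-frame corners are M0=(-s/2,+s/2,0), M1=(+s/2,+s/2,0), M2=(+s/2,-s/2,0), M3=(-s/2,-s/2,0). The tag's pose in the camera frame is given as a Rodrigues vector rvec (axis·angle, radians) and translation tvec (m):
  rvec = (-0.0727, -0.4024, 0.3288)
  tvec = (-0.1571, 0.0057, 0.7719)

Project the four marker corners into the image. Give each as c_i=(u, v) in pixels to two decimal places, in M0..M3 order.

Intrinsics K: fx=791.6, fy=645.9, cx=337.7, cy=235.1
Marker side s = 0.197 m; corners in marker frame (Z=0):
  M0 = (-0.0985, +0.0985, 0)
  M1 = (+0.0985, +0.0985, 0)
  M2 = (+0.0985, -0.0985, 0)
  M3 = (-0.0985, -0.0985, 0)
rvec = (-0.0727, -0.4024, 0.3288), |rvec| = θ = 0.52471 rad = 30.064°
Rodrigues: sinθ=0.50096, 1−cosθ=0.13453; R = I + sinθ·[k]× + (1−cosθ)·[k]×²:
    [+0.86805 -0.29962 -0.39587]
    [+0.32821 +0.94459 +0.00476]
    [+0.37251 -0.13406 +0.91830]
t = (-0.1571, 0.0057, 0.7719) m
M0: Pc = R·M0+t = (-0.27212, +0.06641, +0.72200); u = 791.6·(-0.27212)/0.72200 + 337.7 = 39.3535, v = 645.9·(+0.06641)/0.72200 + 235.1 = 294.5129
M1: Pc = R·M1+t = (-0.10111, +0.13107, +0.79539); u = 791.6·(-0.10111)/0.79539 + 337.7 = 237.0715, v = 645.9·(+0.13107)/0.79539 + 235.1 = 341.5374
M2: Pc = R·M2+t = (-0.04208, -0.05501, +0.82180); u = 791.6·(-0.04208)/0.82180 + 337.7 = 297.1625, v = 645.9·(-0.05501)/0.82180 + 235.1 = 191.8618
M3: Pc = R·M3+t = (-0.21309, -0.11967, +0.74841); u = 791.6·(-0.21309)/0.74841 + 337.7 = 112.3135, v = 645.9·(-0.11967)/0.74841 + 235.1 = 131.8205

c0=(39.35, 294.51) c1=(237.07, 341.54) c2=(297.16, 191.86) c3=(112.31, 131.82)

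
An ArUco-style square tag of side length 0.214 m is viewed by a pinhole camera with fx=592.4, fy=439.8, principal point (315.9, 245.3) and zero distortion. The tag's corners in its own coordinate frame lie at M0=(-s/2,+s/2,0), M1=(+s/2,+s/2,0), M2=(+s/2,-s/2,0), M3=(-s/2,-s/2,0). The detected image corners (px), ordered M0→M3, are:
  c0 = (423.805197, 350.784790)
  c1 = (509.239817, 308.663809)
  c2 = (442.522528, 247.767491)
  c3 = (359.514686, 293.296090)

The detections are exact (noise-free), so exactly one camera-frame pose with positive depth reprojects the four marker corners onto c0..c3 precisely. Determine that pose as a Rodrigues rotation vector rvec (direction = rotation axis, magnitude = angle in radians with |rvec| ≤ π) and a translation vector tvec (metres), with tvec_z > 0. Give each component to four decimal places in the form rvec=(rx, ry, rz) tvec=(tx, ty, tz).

Intrinsics K: fx=592.4, fy=439.8, cx=315.9, cy=245.3
Marker side s = 0.214 m; corners in marker frame (Z=0):
  M0 = (-0.1070, +0.1070, 0)
  M1 = (+0.1070, +0.1070, 0)
  M2 = (+0.1070, -0.1070, 0)
  M3 = (-0.1070, -0.1070, 0)
Detected image corners:
  c0 = (423.805197, 350.784790) px
  c1 = (509.239817, 308.663809) px
  c2 = (442.522528, 247.767491) px
  c3 = (359.514686, 293.296090) px
Planar DLT: solve 8×8 A·h = b for H (H[2,2]=1):
  H  [+292.09601 +326.48015 +432.88218]
  H  [-274.96977 +290.60538 +300.82650]
  H  [-0.23397 +0.04733 +1.00000]
B = K⁻¹H; ‖b₁‖=0.825356, ‖b₂‖=0.825356; λ = 2/(‖b₁‖+‖b₂‖) = 1.211599, sign → tz>0 ⇒ λ=+1.211599
r₁ = λ·B[:,0] = (+0.74857,-0.59940,-0.28348); r₂ = λ·B[:,1] = (+0.63715,+0.76860,+0.05734)
r₃ = r₁×r₂ = (+0.18351,-0.22354,+0.95726); SVD([r₁ r₂ r₃]) → R = UVᵀ:
  R  [+0.74857 +0.63715 +0.18351]
  R  [-0.59940 +0.76860 -0.22354]
  R  [-0.28348 +0.05734 +0.95726]
t = (+0.23926, +0.15297, +1.21160) m
tr R = 2.474437; θ = arccos((tr R − 1)/2) = 0.741852 rad = 42.505°
axis k = ((R−Rᵀ)₃₂, (R−Rᵀ)₁₃, (R−Rᵀ)₂₁) / (2 sinθ) = (+0.207862, +0.345585, -0.915076)
rvec = θ·k = (+0.154202, +0.256373, -0.678851)

rvec=(0.1542, 0.2564, -0.6789) tvec=(0.2393, 0.1530, 1.2116)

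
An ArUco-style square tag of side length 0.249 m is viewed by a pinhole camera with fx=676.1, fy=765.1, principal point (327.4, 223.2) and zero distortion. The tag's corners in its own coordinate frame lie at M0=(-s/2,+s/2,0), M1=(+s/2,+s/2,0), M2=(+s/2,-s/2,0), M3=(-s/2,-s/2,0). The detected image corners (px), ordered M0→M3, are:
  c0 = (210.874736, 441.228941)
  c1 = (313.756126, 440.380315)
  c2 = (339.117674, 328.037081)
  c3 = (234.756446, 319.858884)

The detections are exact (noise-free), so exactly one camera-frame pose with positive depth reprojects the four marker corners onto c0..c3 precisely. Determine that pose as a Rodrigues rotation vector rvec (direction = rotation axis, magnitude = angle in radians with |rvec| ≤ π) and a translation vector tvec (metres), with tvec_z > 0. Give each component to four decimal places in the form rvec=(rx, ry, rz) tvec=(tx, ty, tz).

Intrinsics K: fx=676.1, fy=765.1, cx=327.4, cy=223.2
Marker side s = 0.249 m; corners in marker frame (Z=0):
  M0 = (-0.1245, +0.1245, 0)
  M1 = (+0.1245, +0.1245, 0)
  M2 = (+0.1245, -0.1245, 0)
  M3 = (-0.1245, -0.1245, 0)
Detected image corners:
  c0 = (210.874736, 441.228941) px
  c1 = (313.756126, 440.380315) px
  c2 = (339.117674, 328.037081) px
  c3 = (234.756446, 319.858884) px
Planar DLT: solve 8×8 A·h = b for H (H[2,2]=1):
  H  [+500.17819 -63.26677 +276.40163]
  H  [+131.48845 +518.35960 +383.39253]
  H  [+0.30615 +0.13010 +1.00000]
B = K⁻¹H; ‖b₁‖=0.671170, ‖b₂‖=0.671170; λ = 2/(‖b₁‖+‖b₂‖) = 1.489936, sign → tz>0 ⇒ λ=+1.489936
r₁ = λ·B[:,0] = (+0.88137,+0.12299,+0.45614); r₂ = λ·B[:,1] = (-0.23329,+0.95289,+0.19384)
r₃ = r₁×r₂ = (-0.41081,-0.27726,+0.86854); SVD([r₁ r₂ r₃]) → R = UVᵀ:
  R  [+0.88137 -0.23329 -0.41081]
  R  [+0.12299 +0.95289 -0.27726]
  R  [+0.45614 +0.19384 +0.86854]
t = (-0.11239, +0.31195, +1.48994) m
tr R = 2.702799; θ = arccos((tr R − 1)/2) = 0.552149 rad = 31.636°
axis k = ((R−Rᵀ)₃₂, (R−Rᵀ)₁₃, (R−Rᵀ)₂₁) / (2 sinθ) = (+0.449074, -0.826431, +0.339623)
rvec = θ·k = (+0.247956, -0.456313, +0.187522)

rvec=(0.2480, -0.4563, 0.1875) tvec=(-0.1124, 0.3120, 1.4899)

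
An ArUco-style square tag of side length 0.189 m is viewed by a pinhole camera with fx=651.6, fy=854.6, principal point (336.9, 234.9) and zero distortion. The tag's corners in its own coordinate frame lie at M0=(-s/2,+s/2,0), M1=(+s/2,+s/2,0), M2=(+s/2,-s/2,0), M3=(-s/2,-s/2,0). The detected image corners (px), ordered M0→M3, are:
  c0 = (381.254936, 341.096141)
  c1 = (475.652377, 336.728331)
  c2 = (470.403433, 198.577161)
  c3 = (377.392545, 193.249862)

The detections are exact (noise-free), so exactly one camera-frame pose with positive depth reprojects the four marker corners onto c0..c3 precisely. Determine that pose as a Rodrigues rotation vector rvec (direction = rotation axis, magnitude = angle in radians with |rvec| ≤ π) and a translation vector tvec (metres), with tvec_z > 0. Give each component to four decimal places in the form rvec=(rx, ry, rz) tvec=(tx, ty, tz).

rvec=(-0.1124, -0.4178, -0.0042) tvec=(0.1573, 0.0421, 1.1284)

Intrinsics K: fx=651.6, fy=854.6, cx=336.9, cy=234.9
Marker side s = 0.189 m; corners in marker frame (Z=0):
  M0 = (-0.0945, +0.0945, 0)
  M1 = (+0.0945, +0.0945, 0)
  M2 = (+0.0945, -0.0945, 0)
  M3 = (-0.0945, -0.0945, 0)
Detected image corners:
  c0 = (381.254936, 341.096141) px
  c1 = (475.652377, 336.728331) px
  c2 = (470.403433, 198.577161) px
  c3 = (377.392545, 193.249862) px
Planar DLT: solve 8×8 A·h = b for H (H[2,2]=1):
  H  [+648.77183 -16.57677 +427.74489]
  H  [+98.78334 +730.13264 +266.77408]
  H  [+0.35904 -0.09575 +1.00000]
B = K⁻¹H; ‖b₁‖=0.886190, ‖b₂‖=0.886190; λ = 2/(‖b₁‖+‖b₂‖) = 1.128426, sign → tz>0 ⇒ λ=+1.128426
r₁ = λ·B[:,0] = (+0.91405,+0.01907,+0.40515); r₂ = λ·B[:,1] = (+0.02716,+0.99378,-0.10804)
r₃ = r₁×r₂ = (-0.40469,+0.10976,+0.90784); SVD([r₁ r₂ r₃]) → R = UVᵀ:
  R  [+0.91405 +0.02716 -0.40469]
  R  [+0.01907 +0.99378 +0.10976]
  R  [+0.40515 -0.10804 +0.90784]
t = (+0.15732, +0.04209, +1.12843) m
tr R = 2.815666; θ = arccos((tr R − 1)/2) = 0.432709 rad = 24.792°
axis k = ((R−Rᵀ)₃₂, (R−Rᵀ)₁₃, (R−Rᵀ)₂₁) / (2 sinθ) = (-0.259703, -0.965640, -0.009638)
rvec = θ·k = (-0.112376, -0.417841, -0.004171)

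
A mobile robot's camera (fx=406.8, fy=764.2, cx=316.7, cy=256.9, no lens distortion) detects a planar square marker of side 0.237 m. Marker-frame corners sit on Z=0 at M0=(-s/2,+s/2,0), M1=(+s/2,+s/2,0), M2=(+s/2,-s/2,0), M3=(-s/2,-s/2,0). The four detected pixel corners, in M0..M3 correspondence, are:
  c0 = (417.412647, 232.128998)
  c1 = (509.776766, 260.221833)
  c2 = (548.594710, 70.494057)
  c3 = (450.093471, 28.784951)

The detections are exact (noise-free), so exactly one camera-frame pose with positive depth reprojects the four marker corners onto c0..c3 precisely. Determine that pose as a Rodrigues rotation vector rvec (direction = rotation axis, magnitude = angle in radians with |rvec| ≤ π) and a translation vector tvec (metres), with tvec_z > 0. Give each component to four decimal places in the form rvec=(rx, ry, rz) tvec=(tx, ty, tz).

rvec=(0.3461, -0.1802, 0.1780) tvec=(0.3640, -0.1223, 0.8957)

Intrinsics K: fx=406.8, fy=764.2, cx=316.7, cy=256.9
Marker side s = 0.237 m; corners in marker frame (Z=0):
  M0 = (-0.1185, +0.1185, 0)
  M1 = (+0.1185, +0.1185, 0)
  M2 = (+0.1185, -0.1185, 0)
  M3 = (-0.1185, -0.1185, 0)
Detected image corners:
  c0 = (417.412647, 232.128998) px
  c1 = (509.776766, 260.221833) px
  c2 = (548.594710, 70.494057) px
  c3 = (450.093471, 28.784951) px
Planar DLT: solve 8×8 A·h = b for H (H[2,2]=1):
  H  [+512.33634 +20.73778 +482.00738]
  H  [+179.90387 +881.30322 +152.53911]
  H  [+0.22891 +0.35709 +1.00000]
B = K⁻¹H; ‖b₁‖=1.116487, ‖b₂‖=1.116487; λ = 2/(‖b₁‖+‖b₂‖) = 0.895666, sign → tz>0 ⇒ λ=+0.895666
r₁ = λ·B[:,0] = (+0.96841,+0.14193,+0.20503); r₂ = λ·B[:,1] = (-0.20334,+0.92540,+0.31984)
r₃ = r₁×r₂ = (-0.14434,-0.35143,+0.92502); SVD([r₁ r₂ r₃]) → R = UVᵀ:
  R  [+0.96841 -0.20334 -0.14434]
  R  [+0.14193 +0.92540 -0.35143]
  R  [+0.20503 +0.31984 +0.92502]
t = (+0.36396, -0.12231, +0.89567) m
tr R = 2.818829; θ = arccos((tr R − 1)/2) = 0.428923 rad = 24.575°
axis k = ((R−Rᵀ)₃₂, (R−Rᵀ)₁₃, (R−Rᵀ)₂₁) / (2 sinθ) = (+0.807017, -0.420025, +0.415094)
rvec = θ·k = (+0.346148, -0.180158, +0.178043)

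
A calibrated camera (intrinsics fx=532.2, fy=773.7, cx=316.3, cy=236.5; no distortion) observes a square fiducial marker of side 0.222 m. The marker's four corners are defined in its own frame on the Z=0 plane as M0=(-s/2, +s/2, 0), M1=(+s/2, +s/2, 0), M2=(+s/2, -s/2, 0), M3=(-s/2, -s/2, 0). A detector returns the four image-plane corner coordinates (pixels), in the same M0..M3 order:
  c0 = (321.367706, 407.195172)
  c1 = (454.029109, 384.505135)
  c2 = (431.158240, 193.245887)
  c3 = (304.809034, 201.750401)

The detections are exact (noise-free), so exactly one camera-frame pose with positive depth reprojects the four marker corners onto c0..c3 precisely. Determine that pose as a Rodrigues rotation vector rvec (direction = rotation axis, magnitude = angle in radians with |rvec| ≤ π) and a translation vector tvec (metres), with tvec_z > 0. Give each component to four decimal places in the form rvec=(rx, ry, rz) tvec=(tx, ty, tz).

rvec=(-0.2428, -0.2520, -0.0886) tvec=(0.1017, 0.0629, 0.8536)

Intrinsics K: fx=532.2, fy=773.7, cx=316.3, cy=236.5
Marker side s = 0.222 m; corners in marker frame (Z=0):
  M0 = (-0.1110, +0.1110, 0)
  M1 = (+0.1110, +0.1110, 0)
  M2 = (+0.1110, -0.1110, 0)
  M3 = (-0.1110, -0.1110, 0)
Detected image corners:
  c0 = (321.367706, 407.195172) px
  c1 = (454.029109, 384.505135) px
  c2 = (431.158240, 193.245887) px
  c3 = (304.809034, 201.750401) px
Planar DLT: solve 8×8 A·h = b for H (H[2,2]=1):
  H  [+696.77333 -11.00480 +379.71606]
  H  [+20.06447 +813.66666 +293.49149]
  H  [+0.30128 -0.26542 +1.00000]
B = K⁻¹H; ‖b₁‖=1.171512, ‖b₂‖=1.171512; λ = 2/(‖b₁‖+‖b₂‖) = 0.853597, sign → tz>0 ⇒ λ=+0.853597
r₁ = λ·B[:,0] = (+0.96471,-0.05647,+0.25717); r₂ = λ·B[:,1] = (+0.11700,+0.96694,-0.22656)
r₃ = r₁×r₂ = (-0.23587,+0.24865,+0.93943); SVD([r₁ r₂ r₃]) → R = UVᵀ:
  R  [+0.96471 +0.11700 -0.23587]
  R  [-0.05647 +0.96694 +0.24865]
  R  [+0.25717 -0.22656 +0.93943]
t = (+0.10171, +0.06288, +0.85360) m
tr R = 2.871093; θ = arccos((tr R − 1)/2) = 0.360994 rad = 20.683°
axis k = ((R−Rᵀ)₃₂, (R−Rᵀ)₁₃, (R−Rᵀ)₂₁) / (2 sinθ) = (-0.672718, -0.697959, -0.245570)
rvec = θ·k = (-0.242847, -0.251959, -0.088649)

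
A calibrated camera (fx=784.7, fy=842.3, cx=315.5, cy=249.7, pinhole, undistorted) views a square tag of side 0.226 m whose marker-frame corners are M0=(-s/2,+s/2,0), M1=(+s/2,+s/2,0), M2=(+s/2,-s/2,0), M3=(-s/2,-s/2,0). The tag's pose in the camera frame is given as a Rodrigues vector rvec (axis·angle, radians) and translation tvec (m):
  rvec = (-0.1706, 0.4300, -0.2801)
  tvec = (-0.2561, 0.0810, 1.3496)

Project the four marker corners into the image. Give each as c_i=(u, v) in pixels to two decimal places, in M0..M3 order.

c0=(127.10, 386.52) c1=(234.93, 350.89) c2=(207.19, 211.57) c3=(104.88, 254.51)

Intrinsics K: fx=784.7, fy=842.3, cx=315.5, cy=249.7
Marker side s = 0.226 m; corners in marker frame (Z=0):
  M0 = (-0.1130, +0.1130, 0)
  M1 = (+0.1130, +0.1130, 0)
  M2 = (+0.1130, -0.1130, 0)
  M3 = (-0.1130, -0.1130, 0)
rvec = (-0.1706, 0.4300, -0.2801), |rvec| = θ = 0.54080 rad = 30.985°
Rodrigues: sinθ=0.51482, 1−cosθ=0.14270; R = I + sinθ·[k]× + (1−cosθ)·[k]×²:
    [+0.87150 +0.23085 +0.43266]
    [-0.30244 +0.94752 +0.10364]
    [-0.38603 -0.22117 +0.89558]
t = (-0.2561, 0.0810, 1.3496) m
M0: Pc = R·M0+t = (-0.32849, +0.22225, +1.36823); u = 784.7·(-0.32849)/1.36823 + 315.5 = 127.1041, v = 842.3·(+0.22225)/1.36823 + 249.7 = 386.5171
M1: Pc = R·M1+t = (-0.13153, +0.15389, +1.28099); u = 784.7·(-0.13153)/1.28099 + 315.5 = 234.9254, v = 842.3·(+0.15389)/1.28099 + 249.7 = 350.8914
M2: Pc = R·M2+t = (-0.18371, -0.06025, +1.33097); u = 784.7·(-0.18371)/1.33097 + 315.5 = 207.1921, v = 842.3·(-0.06025)/1.33097 + 249.7 = 211.5741
M3: Pc = R·M3+t = (-0.38067, +0.00811, +1.41821); u = 784.7·(-0.38067)/1.41821 + 315.5 = 104.8770, v = 842.3·(+0.00811)/1.41821 + 249.7 = 254.5143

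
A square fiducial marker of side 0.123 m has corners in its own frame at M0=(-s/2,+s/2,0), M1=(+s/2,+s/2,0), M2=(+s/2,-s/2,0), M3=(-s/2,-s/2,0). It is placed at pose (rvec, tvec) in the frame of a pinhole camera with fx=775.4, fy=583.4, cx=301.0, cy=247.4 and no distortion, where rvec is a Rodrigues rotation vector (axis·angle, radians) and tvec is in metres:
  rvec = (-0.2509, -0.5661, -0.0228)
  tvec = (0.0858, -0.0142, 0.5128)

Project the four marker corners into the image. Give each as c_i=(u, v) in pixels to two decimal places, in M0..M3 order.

c0=(366.57, 300.61) c1=(510.03, 300.44) c2=(484.15, 173.50) c3=(345.44, 156.80)

Intrinsics K: fx=775.4, fy=583.4, cx=301.0, cy=247.4
Marker side s = 0.123 m; corners in marker frame (Z=0):
  M0 = (-0.0615, +0.0615, 0)
  M1 = (+0.0615, +0.0615, 0)
  M2 = (+0.0615, -0.0615, 0)
  M3 = (-0.0615, -0.0615, 0)
rvec = (-0.2509, -0.5661, -0.0228), |rvec| = θ = 0.61963 rad = 35.502°
Rodrigues: sinθ=0.58073, 1−cosθ=0.18591; R = I + sinθ·[k]× + (1−cosθ)·[k]×²:
    [+0.84458 +0.09014 -0.52779]
    [+0.04741 +0.96927 +0.24140]
    [+0.53333 -0.22890 +0.81435]
t = (0.0858, -0.0142, 0.5128) m
M0: Pc = R·M0+t = (+0.03940, +0.04249, +0.46592); u = 775.4·(+0.03940)/0.46592 + 301.0 = 366.5745, v = 583.4·(+0.04249)/0.46592 + 247.4 = 300.6091
M1: Pc = R·M1+t = (+0.14329, +0.04833, +0.53152); u = 775.4·(+0.14329)/0.53152 + 301.0 = 510.0284, v = 583.4·(+0.04833)/0.53152 + 247.4 = 300.4420
M2: Pc = R·M2+t = (+0.13220, -0.07089, +0.55968); u = 775.4·(+0.13220)/0.55968 + 301.0 = 484.1520, v = 583.4·(-0.07089)/0.55968 + 247.4 = 173.5005
M3: Pc = R·M3+t = (+0.02831, -0.07673, +0.49408); u = 775.4·(+0.02831)/0.49408 + 301.0 = 345.4370, v = 583.4·(-0.07673)/0.49408 + 247.4 = 156.8037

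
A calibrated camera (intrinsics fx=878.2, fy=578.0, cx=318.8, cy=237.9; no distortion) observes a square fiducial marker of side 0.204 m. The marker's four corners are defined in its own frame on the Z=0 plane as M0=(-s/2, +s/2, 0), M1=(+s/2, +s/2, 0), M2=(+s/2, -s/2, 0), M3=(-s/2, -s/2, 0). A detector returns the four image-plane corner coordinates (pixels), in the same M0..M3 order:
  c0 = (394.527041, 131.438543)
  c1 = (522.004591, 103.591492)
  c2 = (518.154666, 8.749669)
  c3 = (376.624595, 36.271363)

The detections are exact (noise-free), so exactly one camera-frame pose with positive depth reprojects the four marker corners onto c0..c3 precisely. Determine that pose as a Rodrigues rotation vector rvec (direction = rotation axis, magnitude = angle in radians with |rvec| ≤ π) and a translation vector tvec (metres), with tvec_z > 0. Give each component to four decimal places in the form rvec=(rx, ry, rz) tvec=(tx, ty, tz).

rvec=(0.6084, -0.2985, -0.2728) tvec=(0.1838, -0.3416, 1.1917)

Intrinsics K: fx=878.2, fy=578.0, cx=318.8, cy=237.9
Marker side s = 0.204 m; corners in marker frame (Z=0):
  M0 = (-0.1020, +0.1020, 0)
  M1 = (+0.1020, +0.1020, 0)
  M2 = (+0.1020, -0.1020, 0)
  M3 = (-0.1020, -0.1020, 0)
Detected image corners:
  c0 = (394.527041, 131.438543) px
  c1 = (522.004591, 103.591492) px
  c2 = (518.154666, 8.749669) px
  c3 = (376.624595, 36.271363) px
Planar DLT: solve 8×8 A·h = b for H (H[2,2]=1):
  H  [+731.02958 +278.71710 +454.21719]
  H  [-124.39197 +500.63326 +72.20164]
  H  [+0.16220 +0.49902 +1.00000]
B = K⁻¹H; ‖b₁‖=0.839152, ‖b₂‖=0.839152; λ = 2/(‖b₁‖+‖b₂‖) = 1.191679, sign → tz>0 ⇒ λ=+1.191679
r₁ = λ·B[:,0] = (+0.92181,-0.33602,+0.19329); r₂ = λ·B[:,1] = (+0.16233,+0.78741,+0.59468)
r₃ = r₁×r₂ = (-0.35203,-0.51680,+0.78038); SVD([r₁ r₂ r₃]) → R = UVᵀ:
  R  [+0.92181 +0.16233 -0.35203]
  R  [-0.33602 +0.78741 -0.51680]
  R  [+0.19329 +0.59468 +0.78038]
t = (+0.18376, -0.34163, +1.19168) m
tr R = 2.489594; θ = arccos((tr R − 1)/2) = 0.730566 rad = 41.858°
axis k = ((R−Rᵀ)₃₂, (R−Rᵀ)₁₃, (R−Rᵀ)₂₁) / (2 sinθ) = (+0.832828, -0.408607, -0.373413)
rvec = θ·k = (+0.608436, -0.298515, -0.272803)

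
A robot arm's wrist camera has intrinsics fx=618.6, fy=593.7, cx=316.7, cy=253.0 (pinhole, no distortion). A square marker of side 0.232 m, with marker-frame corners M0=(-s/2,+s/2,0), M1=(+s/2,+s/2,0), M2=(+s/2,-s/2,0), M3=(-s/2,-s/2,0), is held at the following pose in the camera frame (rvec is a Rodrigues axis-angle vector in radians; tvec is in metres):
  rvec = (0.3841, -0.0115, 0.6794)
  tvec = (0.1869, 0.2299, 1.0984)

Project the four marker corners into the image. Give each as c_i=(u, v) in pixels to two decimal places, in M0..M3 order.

Intrinsics K: fx=618.6, fy=593.7, cx=316.7, cy=253.0
Marker side s = 0.232 m; corners in marker frame (Z=0):
  M0 = (-0.1160, +0.1160, 0)
  M1 = (+0.1160, +0.1160, 0)
  M2 = (+0.1160, -0.1160, 0)
  M3 = (-0.1160, -0.1160, 0)
rvec = (0.3841, -0.0115, 0.6794), |rvec| = θ = 0.78054 rad = 44.722°
Rodrigues: sinθ=0.70367, 1−cosθ=0.28947; R = I + sinθ·[k]× + (1−cosθ)·[k]×²:
    [+0.78063 -0.61458 +0.11362]
    [+0.61039 +0.71059 -0.34998]
    [+0.13435 +0.34256 +0.92984]
t = (0.1869, 0.2299, 1.0984) m
M0: Pc = R·M0+t = (+0.02506, +0.24152, +1.12255); u = 618.6·(+0.02506)/1.12255 + 316.7 = 330.5073, v = 593.7·(+0.24152)/1.12255 + 253.0 = 380.7384
M1: Pc = R·M1+t = (+0.20616, +0.38313, +1.15372); u = 618.6·(+0.20616)/1.15372 + 316.7 = 427.2390, v = 593.7·(+0.38313)/1.15372 + 253.0 = 450.1588
M2: Pc = R·M2+t = (+0.34874, +0.21828, +1.07425); u = 618.6·(+0.34874)/1.07425 + 316.7 = 517.5225, v = 593.7·(+0.21828)/1.07425 + 253.0 = 373.6335
M3: Pc = R·M3+t = (+0.16764, +0.07667, +1.04308); u = 618.6·(+0.16764)/1.04308 + 316.7 = 416.1186, v = 593.7·(+0.07667)/1.04308 + 253.0 = 296.6371

c0=(330.51, 380.74) c1=(427.24, 450.16) c2=(517.52, 373.63) c3=(416.12, 296.64)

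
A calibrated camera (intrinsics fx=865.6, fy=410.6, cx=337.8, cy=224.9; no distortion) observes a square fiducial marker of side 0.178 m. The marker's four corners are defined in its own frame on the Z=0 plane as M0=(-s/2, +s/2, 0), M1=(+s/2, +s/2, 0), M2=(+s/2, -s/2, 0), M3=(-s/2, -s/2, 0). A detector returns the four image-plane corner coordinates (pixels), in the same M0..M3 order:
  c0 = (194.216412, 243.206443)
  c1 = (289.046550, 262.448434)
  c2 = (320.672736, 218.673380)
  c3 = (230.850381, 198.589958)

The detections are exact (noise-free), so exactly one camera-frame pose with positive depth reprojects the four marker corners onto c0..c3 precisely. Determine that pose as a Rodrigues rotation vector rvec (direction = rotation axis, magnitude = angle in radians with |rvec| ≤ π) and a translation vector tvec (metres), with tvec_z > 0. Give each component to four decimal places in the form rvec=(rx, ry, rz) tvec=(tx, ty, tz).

Intrinsics K: fx=865.6, fy=410.6, cx=337.8, cy=224.9
Marker side s = 0.178 m; corners in marker frame (Z=0):
  M0 = (-0.0890, +0.0890, 0)
  M1 = (+0.0890, +0.0890, 0)
  M2 = (+0.0890, -0.0890, 0)
  M3 = (-0.0890, -0.0890, 0)
Detected image corners:
  c0 = (194.216412, 243.206443) px
  c1 = (289.046550, 262.448434) px
  c2 = (320.672736, 218.673380) px
  c3 = (230.850381, 198.589958) px
Planar DLT: solve 8×8 A·h = b for H (H[2,2]=1):
  H  [+572.28166 -250.39343 +259.89809]
  H  [+158.56772 +195.70369 +230.46392]
  H  [+0.20827 -0.22773 +1.00000]
B = K⁻¹H; ‖b₁‖=0.673541, ‖b₂‖=0.673541; λ = 2/(‖b₁‖+‖b₂‖) = 1.484691, sign → tz>0 ⇒ λ=+1.484691
r₁ = λ·B[:,0] = (+0.86091,+0.40399,+0.30922); r₂ = λ·B[:,1] = (-0.29753,+0.89284,-0.33810)
r₃ = r₁×r₂ = (-0.41268,+0.19907,+0.88886); SVD([r₁ r₂ r₃]) → R = UVᵀ:
  R  [+0.86091 -0.29753 -0.41268]
  R  [+0.40399 +0.89284 +0.19907]
  R  [+0.30922 -0.33810 +0.88886]
t = (-0.13362, +0.02012, +1.48469) m
tr R = 2.642607; θ = arccos((tr R − 1)/2) = 0.607104 rad = 34.785°
axis k = ((R−Rᵀ)₃₂, (R−Rᵀ)₁₃, (R−Rᵀ)₂₁) / (2 sinθ) = (-0.470802, -0.632702, +0.614844)
rvec = θ·k = (-0.285826, -0.384116, +0.373275)

rvec=(-0.2858, -0.3841, 0.3733) tvec=(-0.1336, 0.0201, 1.4847)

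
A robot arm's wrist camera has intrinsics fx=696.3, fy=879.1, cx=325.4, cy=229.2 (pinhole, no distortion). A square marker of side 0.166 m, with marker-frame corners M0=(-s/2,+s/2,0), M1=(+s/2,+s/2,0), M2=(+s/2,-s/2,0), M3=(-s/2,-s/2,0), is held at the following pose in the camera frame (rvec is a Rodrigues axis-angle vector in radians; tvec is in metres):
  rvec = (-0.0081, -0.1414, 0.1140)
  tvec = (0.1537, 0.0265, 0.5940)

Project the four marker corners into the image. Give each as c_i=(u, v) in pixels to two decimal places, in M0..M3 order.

Intrinsics K: fx=696.3, fy=879.1, cx=325.4, cy=229.2
Marker side s = 0.166 m; corners in marker frame (Z=0):
  M0 = (-0.0830, +0.0830, 0)
  M1 = (+0.0830, +0.0830, 0)
  M2 = (+0.0830, -0.0830, 0)
  M3 = (-0.0830, -0.0830, 0)
rvec = (-0.0081, -0.1414, 0.1140), |rvec| = θ = 0.18181 rad = 10.417°
Rodrigues: sinθ=0.18081, 1−cosθ=0.01648; R = I + sinθ·[k]× + (1−cosθ)·[k]×²:
    [+0.98355 -0.11280 -0.14108]
    [+0.11394 +0.99349 +0.00002]
    [+0.14016 -0.01609 +0.99000]
t = (0.1537, 0.0265, 0.5940) m
M0: Pc = R·M0+t = (+0.06270, +0.09950, +0.58103); u = 696.3·(+0.06270)/0.58103 + 325.4 = 400.5422, v = 879.1·(+0.09950)/0.58103 + 229.2 = 379.7467
M1: Pc = R·M1+t = (+0.22597, +0.11842, +0.60430); u = 696.3·(+0.22597)/0.60430 + 325.4 = 585.7756, v = 879.1·(+0.11842)/0.60430 + 229.2 = 401.4664
M2: Pc = R·M2+t = (+0.24470, -0.04650, +0.60697); u = 696.3·(+0.24470)/0.60697 + 325.4 = 606.1106, v = 879.1·(-0.04650)/0.60697 + 229.2 = 161.8490
M3: Pc = R·M3+t = (+0.08143, -0.06542, +0.58370); u = 696.3·(+0.08143)/0.58370 + 325.4 = 422.5355, v = 879.1·(-0.06542)/0.58370 + 229.2 = 130.6773

c0=(400.54, 379.75) c1=(585.78, 401.47) c2=(606.11, 161.85) c3=(422.54, 130.68)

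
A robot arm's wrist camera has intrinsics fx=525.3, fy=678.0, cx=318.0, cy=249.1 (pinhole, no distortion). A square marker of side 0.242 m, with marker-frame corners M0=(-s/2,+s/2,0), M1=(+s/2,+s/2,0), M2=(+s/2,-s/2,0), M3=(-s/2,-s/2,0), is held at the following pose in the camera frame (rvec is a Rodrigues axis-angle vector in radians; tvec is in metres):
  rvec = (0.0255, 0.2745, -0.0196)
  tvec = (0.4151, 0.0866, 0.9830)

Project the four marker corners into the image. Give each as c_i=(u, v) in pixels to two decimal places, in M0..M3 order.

Intrinsics K: fx=525.3, fy=678.0, cx=318.0, cy=249.1
Marker side s = 0.242 m; corners in marker frame (Z=0):
  M0 = (-0.1210, +0.1210, 0)
  M1 = (+0.1210, +0.1210, 0)
  M2 = (+0.1210, -0.1210, 0)
  M3 = (-0.1210, -0.1210, 0)
rvec = (0.0255, 0.2745, -0.0196), |rvec| = θ = 0.27638 rad = 15.835°
Rodrigues: sinθ=0.27287, 1−cosθ=0.03795; R = I + sinθ·[k]× + (1−cosθ)·[k]×²:
    [+0.96237 +0.02283 +0.27077]
    [-0.01587 +0.99949 -0.02785]
    [-0.27127 +0.02250 +0.96224]
t = (0.4151, 0.0866, 0.9830) m
M0: Pc = R·M0+t = (+0.30142, +0.20946, +1.01855); u = 525.3·(+0.30142)/1.01855 + 318.0 = 473.4504, v = 678.0·(+0.20946)/1.01855 + 249.1 = 388.5270
M1: Pc = R·M1+t = (+0.53431, +0.20562, +0.95290); u = 525.3·(+0.53431)/0.95290 + 318.0 = 612.5460, v = 678.0·(+0.20562)/0.95290 + 249.1 = 395.3991
M2: Pc = R·M2+t = (+0.52878, -0.03626, +0.94745); u = 525.3·(+0.52878)/0.94745 + 318.0 = 611.1760, v = 678.0·(-0.03626)/0.94745 + 249.1 = 223.1533
M3: Pc = R·M3+t = (+0.29589, -0.03242, +1.01310); u = 525.3·(+0.29589)/1.01310 + 318.0 = 471.4214, v = 678.0·(-0.03242)/1.01310 + 249.1 = 227.4054

c0=(473.45, 388.53) c1=(612.55, 395.40) c2=(611.18, 223.15) c3=(471.42, 227.41)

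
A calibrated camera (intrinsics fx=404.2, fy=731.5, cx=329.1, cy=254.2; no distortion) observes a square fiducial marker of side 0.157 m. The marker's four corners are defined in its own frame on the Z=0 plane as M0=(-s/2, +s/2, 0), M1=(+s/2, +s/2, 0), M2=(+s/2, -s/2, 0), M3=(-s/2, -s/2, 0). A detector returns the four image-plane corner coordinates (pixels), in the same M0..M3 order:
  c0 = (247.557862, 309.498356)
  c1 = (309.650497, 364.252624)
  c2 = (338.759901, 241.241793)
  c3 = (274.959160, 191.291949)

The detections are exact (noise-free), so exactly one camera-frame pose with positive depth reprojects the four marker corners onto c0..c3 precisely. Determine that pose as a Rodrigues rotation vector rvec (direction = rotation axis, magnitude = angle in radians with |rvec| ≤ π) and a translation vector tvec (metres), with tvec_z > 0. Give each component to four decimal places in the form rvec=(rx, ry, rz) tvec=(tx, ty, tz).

Intrinsics K: fx=404.2, fy=731.5, cx=329.1, cy=254.2
Marker side s = 0.157 m; corners in marker frame (Z=0):
  M0 = (-0.0785, +0.0785, 0)
  M1 = (+0.0785, +0.0785, 0)
  M2 = (+0.0785, -0.0785, 0)
  M3 = (-0.0785, -0.0785, 0)
Detected image corners:
  c0 = (247.557862, 309.498356) px
  c1 = (309.650497, 364.252624) px
  c2 = (338.759901, 241.241793) px
  c3 = (274.959160, 191.291949) px
Planar DLT: solve 8×8 A·h = b for H (H[2,2]=1):
  H  [+320.37108 -165.41092 +291.99737]
  H  [+257.41612 +781.52198 +276.23937]
  H  [-0.27514 +0.04934 +1.00000]
B = K⁻¹H; ‖b₁‖=1.144332, ‖b₂‖=1.144332; λ = 2/(‖b₁‖+‖b₂‖) = 0.873872, sign → tz>0 ⇒ λ=+0.873872
r₁ = λ·B[:,0] = (+0.88840,+0.39107,-0.24044); r₂ = λ·B[:,1] = (-0.39272,+0.91865,+0.04311)
r₃ = r₁×r₂ = (+0.23774,+0.05612,+0.96971); SVD([r₁ r₂ r₃]) → R = UVᵀ:
  R  [+0.88840 -0.39272 +0.23774]
  R  [+0.39107 +0.91865 +0.05612]
  R  [-0.24044 +0.04311 +0.96971]
t = (-0.08022, +0.02633, +0.87387) m
tr R = 2.776755; θ = arccos((tr R − 1)/2) = 0.476998 rad = 27.330°
axis k = ((R−Rᵀ)₃₂, (R−Rᵀ)₁₃, (R−Rᵀ)₂₁) / (2 sinθ) = (-0.014168, +0.520757, +0.853587)
rvec = θ·k = (-0.006758, +0.248400, +0.407159)

rvec=(-0.0068, 0.2484, 0.4072) tvec=(-0.0802, 0.0263, 0.8739)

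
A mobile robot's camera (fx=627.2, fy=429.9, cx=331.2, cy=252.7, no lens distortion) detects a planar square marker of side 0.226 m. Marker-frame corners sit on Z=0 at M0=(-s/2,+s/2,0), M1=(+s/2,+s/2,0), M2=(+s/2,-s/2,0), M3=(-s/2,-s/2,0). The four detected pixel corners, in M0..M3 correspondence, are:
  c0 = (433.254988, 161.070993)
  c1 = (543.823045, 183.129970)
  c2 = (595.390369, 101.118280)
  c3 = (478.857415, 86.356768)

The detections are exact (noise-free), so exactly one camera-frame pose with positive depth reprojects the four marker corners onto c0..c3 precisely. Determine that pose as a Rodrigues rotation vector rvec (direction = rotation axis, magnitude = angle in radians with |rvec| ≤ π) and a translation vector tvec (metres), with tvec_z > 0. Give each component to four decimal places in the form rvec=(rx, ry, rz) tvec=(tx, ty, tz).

Intrinsics K: fx=627.2, fy=429.9, cx=331.2, cy=252.7
Marker side s = 0.226 m; corners in marker frame (Z=0):
  M0 = (-0.1130, +0.1130, 0)
  M1 = (+0.1130, +0.1130, 0)
  M2 = (+0.1130, -0.1130, 0)
  M3 = (-0.1130, -0.1130, 0)
Detected image corners:
  c0 = (433.254988, 161.070993) px
  c1 = (543.823045, 183.129970) px
  c2 = (595.390369, 101.118280) px
  c3 = (478.857415, 86.356768) px
Planar DLT: solve 8×8 A·h = b for H (H[2,2]=1):
  H  [+284.90103 -188.18807 +509.97100]
  H  [+25.19193 +352.74468 +132.70375]
  H  [-0.42404 +0.05100 +1.00000]
B = K⁻¹H; ‖b₁‖=0.857018, ‖b₂‖=0.857018; λ = 2/(‖b₁‖+‖b₂‖) = 1.166837, sign → tz>0 ⇒ λ=+1.166837
r₁ = λ·B[:,0] = (+0.79130,+0.35921,-0.49478); r₂ = λ·B[:,1] = (-0.38153,+0.92244,+0.05951)
r₃ = r₁×r₂ = (+0.47778,+0.14168,+0.86698); SVD([r₁ r₂ r₃]) → R = UVᵀ:
  R  [+0.79130 -0.38153 +0.47778]
  R  [+0.35921 +0.92244 +0.14168]
  R  [-0.49478 +0.05951 +0.86698]
t = (+0.33258, -0.32569, +1.16684) m
tr R = 2.580718; θ = arccos((tr R − 1)/2) = 0.659402 rad = 37.781°
axis k = ((R−Rᵀ)₃₂, (R−Rᵀ)₁₃, (R−Rᵀ)₂₁) / (2 sinθ) = (-0.067058, +0.793742, +0.604547)
rvec = θ·k = (-0.044218, +0.523395, +0.398639)

rvec=(-0.0442, 0.5234, 0.3986) tvec=(0.3326, -0.3257, 1.1668)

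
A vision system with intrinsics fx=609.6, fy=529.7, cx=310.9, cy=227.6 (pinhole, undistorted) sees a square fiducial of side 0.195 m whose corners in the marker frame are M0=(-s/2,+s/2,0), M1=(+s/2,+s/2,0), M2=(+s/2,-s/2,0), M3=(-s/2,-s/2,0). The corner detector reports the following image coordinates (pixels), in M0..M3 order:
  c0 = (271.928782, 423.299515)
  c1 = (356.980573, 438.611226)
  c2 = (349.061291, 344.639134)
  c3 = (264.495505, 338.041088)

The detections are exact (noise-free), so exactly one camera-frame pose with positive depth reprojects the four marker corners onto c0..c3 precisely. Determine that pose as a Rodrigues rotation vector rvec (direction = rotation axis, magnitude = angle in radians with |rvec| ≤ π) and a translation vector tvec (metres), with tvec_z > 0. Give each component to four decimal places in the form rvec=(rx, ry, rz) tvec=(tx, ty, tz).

Intrinsics K: fx=609.6, fy=529.7, cx=310.9, cy=227.6
Marker side s = 0.195 m; corners in marker frame (Z=0):
  M0 = (-0.0975, +0.0975, 0)
  M1 = (+0.0975, +0.0975, 0)
  M2 = (+0.0975, -0.0975, 0)
  M3 = (-0.0975, -0.0975, 0)
Detected image corners:
  c0 = (271.928782, 423.299515) px
  c1 = (356.980573, 438.611226) px
  c2 = (349.061291, 344.639134) px
  c3 = (264.495505, 338.041088) px
Planar DLT: solve 8×8 A·h = b for H (H[2,2]=1):
  H  [+279.42943 +44.25019 +308.55287]
  H  [-137.08546 +464.62300 +385.94996]
  H  [-0.50058 +0.01592 +1.00000]
B = K⁻¹H; ‖b₁‖=0.872832, ‖b₂‖=0.872832; λ = 2/(‖b₁‖+‖b₂‖) = 1.145695, sign → tz>0 ⇒ λ=+1.145695
r₁ = λ·B[:,0] = (+0.81766,-0.05008,-0.57352); r₂ = λ·B[:,1] = (+0.07386,+0.99710,+0.01824)
r₃ = r₁×r₂ = (+0.57094,-0.05728,+0.81899); SVD([r₁ r₂ r₃]) → R = UVᵀ:
  R  [+0.81766 +0.07386 +0.57094]
  R  [-0.05008 +0.99710 -0.05728]
  R  [-0.57352 +0.01824 +0.81899]
t = (-0.00441, +0.34250, +1.14570) m
tr R = 2.633756; θ = arccos((tr R − 1)/2) = 0.614819 rad = 35.227°
axis k = ((R−Rᵀ)₃₂, (R−Rᵀ)₁₃, (R−Rᵀ)₂₁) / (2 sinθ) = (+0.065461, +0.992055, -0.107435)
rvec = θ·k = (+0.040247, +0.609934, -0.066053)

rvec=(0.0402, 0.6099, -0.0661) tvec=(-0.0044, 0.3425, 1.1457)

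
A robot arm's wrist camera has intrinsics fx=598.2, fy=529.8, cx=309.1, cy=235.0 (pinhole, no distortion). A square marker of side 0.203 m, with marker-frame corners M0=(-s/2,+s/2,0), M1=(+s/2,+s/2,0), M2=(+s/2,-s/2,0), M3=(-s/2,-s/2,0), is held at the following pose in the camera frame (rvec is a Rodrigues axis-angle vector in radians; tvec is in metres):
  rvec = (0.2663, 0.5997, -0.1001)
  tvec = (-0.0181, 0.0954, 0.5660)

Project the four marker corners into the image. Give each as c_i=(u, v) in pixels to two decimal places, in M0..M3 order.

Intrinsics K: fx=598.2, fy=529.8, cx=309.1, cy=235.0
Marker side s = 0.203 m; corners in marker frame (Z=0):
  M0 = (-0.1015, +0.1015, 0)
  M1 = (+0.1015, +0.1015, 0)
  M2 = (+0.1015, -0.1015, 0)
  M3 = (-0.1015, -0.1015, 0)
rvec = (0.2663, 0.5997, -0.1001), |rvec| = θ = 0.66376 rad = 38.031°
Rodrigues: sinθ=0.61608, 1−cosθ=0.21232; R = I + sinθ·[k]× + (1−cosθ)·[k]×²:
    [+0.82186 +0.16987 +0.54378]
    [-0.01595 +0.96100 -0.27610]
    [-0.56947 +0.21824 +0.79251]
t = (-0.0181, 0.0954, 0.5660) m
M0: Pc = R·M0+t = (-0.08428, +0.19456, +0.64595); u = 598.2·(-0.08428)/0.64595 + 309.1 = 231.0537, v = 529.8·(+0.19456)/0.64595 + 235.0 = 394.5749
M1: Pc = R·M1+t = (+0.08256, +0.19132, +0.53035); u = 598.2·(+0.08256)/0.53035 + 309.1 = 402.2226, v = 529.8·(+0.19132)/0.53035 + 235.0 = 426.1238
M2: Pc = R·M2+t = (+0.04808, -0.00376, +0.48605); u = 598.2·(+0.04808)/0.48605 + 309.1 = 368.2700, v = 529.8·(-0.00376)/0.48605 + 235.0 = 230.9016
M3: Pc = R·M3+t = (-0.11876, -0.00052, +0.60165); u = 598.2·(-0.11876)/0.60165 + 309.1 = 191.0205, v = 529.8·(-0.00052)/0.60165 + 235.0 = 234.5401

c0=(231.05, 394.57) c1=(402.22, 426.12) c2=(368.27, 230.90) c3=(191.02, 234.54)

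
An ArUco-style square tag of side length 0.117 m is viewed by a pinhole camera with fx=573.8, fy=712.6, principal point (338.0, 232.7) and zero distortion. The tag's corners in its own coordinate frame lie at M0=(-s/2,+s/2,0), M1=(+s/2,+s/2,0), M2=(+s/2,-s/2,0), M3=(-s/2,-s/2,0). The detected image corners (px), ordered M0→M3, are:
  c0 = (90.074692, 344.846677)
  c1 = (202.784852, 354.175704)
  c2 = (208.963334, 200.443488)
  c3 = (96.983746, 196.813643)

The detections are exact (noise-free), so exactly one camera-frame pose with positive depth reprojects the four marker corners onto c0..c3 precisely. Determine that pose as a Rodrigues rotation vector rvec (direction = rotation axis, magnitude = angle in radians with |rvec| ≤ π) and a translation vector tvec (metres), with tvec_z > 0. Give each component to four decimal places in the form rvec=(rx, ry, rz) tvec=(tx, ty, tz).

Intrinsics K: fx=573.8, fy=712.6, cx=338.0, cy=232.7
Marker side s = 0.117 m; corners in marker frame (Z=0):
  M0 = (-0.0585, +0.0585, 0)
  M1 = (+0.0585, +0.0585, 0)
  M2 = (+0.0585, -0.0585, 0)
  M3 = (-0.0585, -0.0585, 0)
Detected image corners:
  c0 = (90.074692, 344.846677) px
  c1 = (202.784852, 354.175704) px
  c2 = (208.963334, 200.443488) px
  c3 = (96.983746, 196.813643) px
Planar DLT: solve 8×8 A·h = b for H (H[2,2]=1):
  H  [+912.34636 -67.09583 +148.66545]
  H  [-32.33337 +1268.80377 +273.68183]
  H  [-0.31965 -0.07420 +1.00000]
B = K⁻¹H; ‖b₁‖=1.807766, ‖b₂‖=1.807766; λ = 2/(‖b₁‖+‖b₂‖) = 0.553169, sign → tz>0 ⇒ λ=+0.553169
r₁ = λ·B[:,0] = (+0.98370,+0.03264,-0.17682); r₂ = λ·B[:,1] = (-0.04051,+0.99834,-0.04104)
r₃ = r₁×r₂ = (+0.17519,+0.04754,+0.98339); SVD([r₁ r₂ r₃]) → R = UVᵀ:
  R  [+0.98370 -0.04051 +0.17519]
  R  [+0.03264 +0.99834 +0.04754]
  R  [-0.17682 -0.04104 +0.98339]
t = (-0.18253, +0.03181, +0.55317) m
tr R = 2.965424; θ = arccos((tr R − 1)/2) = 0.186216 rad = 10.669°
axis k = ((R−Rᵀ)₃₂, (R−Rᵀ)₁₃, (R−Rᵀ)₂₁) / (2 sinθ) = (-0.239231, +0.950655, +0.197546)
rvec = θ·k = (-0.044549, +0.177027, +0.036786)

rvec=(-0.0445, 0.1770, 0.0368) tvec=(-0.1825, 0.0318, 0.5532)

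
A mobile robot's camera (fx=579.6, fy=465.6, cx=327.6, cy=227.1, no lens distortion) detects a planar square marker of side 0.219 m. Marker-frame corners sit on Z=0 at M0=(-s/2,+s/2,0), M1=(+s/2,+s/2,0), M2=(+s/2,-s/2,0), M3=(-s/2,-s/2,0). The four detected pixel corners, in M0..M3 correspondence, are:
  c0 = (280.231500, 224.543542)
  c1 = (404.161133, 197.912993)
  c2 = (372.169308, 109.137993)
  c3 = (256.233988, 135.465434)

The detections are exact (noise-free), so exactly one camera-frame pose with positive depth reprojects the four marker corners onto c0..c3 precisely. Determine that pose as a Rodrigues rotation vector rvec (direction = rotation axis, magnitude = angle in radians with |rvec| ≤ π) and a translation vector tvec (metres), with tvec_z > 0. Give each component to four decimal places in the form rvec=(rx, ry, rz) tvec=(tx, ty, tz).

rvec=(-0.2883, 0.1096, -0.2467) tvec=(-0.0005, -0.1352, 1.0215)

Intrinsics K: fx=579.6, fy=465.6, cx=327.6, cy=227.1
Marker side s = 0.219 m; corners in marker frame (Z=0):
  M0 = (-0.1095, +0.1095, 0)
  M1 = (+0.1095, +0.1095, 0)
  M2 = (+0.1095, -0.1095, 0)
  M3 = (-0.1095, -0.1095, 0)
Detected image corners:
  c0 = (280.231500, 224.543542) px
  c1 = (404.161133, 197.912993) px
  c2 = (372.169308, 109.137993) px
  c3 = (256.233988, 135.465434) px
Planar DLT: solve 8×8 A·h = b for H (H[2,2]=1):
  H  [+524.02591 +33.17264 +327.29671]
  H  [-132.59162 +358.03671 +165.46462]
  H  [-0.07019 -0.28799 +1.00000]
B = K⁻¹H; ‖b₁‖=0.978996, ‖b₂‖=0.978996; λ = 2/(‖b₁‖+‖b₂‖) = 1.021455, sign → tz>0 ⇒ λ=+1.021455
r₁ = λ·B[:,0] = (+0.96404,-0.25592,-0.07169); r₂ = λ·B[:,1] = (+0.22473,+0.92896,-0.29416)
r₃ = r₁×r₂ = (+0.14188,+0.26747,+0.95306); SVD([r₁ r₂ r₃]) → R = UVᵀ:
  R  [+0.96404 +0.22473 +0.14188]
  R  [-0.25592 +0.92896 +0.26747]
  R  [-0.07169 -0.29416 +0.95306]
t = (-0.00053, -0.13522, +1.02146) m
tr R = 2.846057; θ = arccos((tr R − 1)/2) = 0.394916 rad = 22.627°
axis k = ((R−Rᵀ)₃₂, (R−Rᵀ)₁₃, (R−Rᵀ)₂₁) / (2 sinθ) = (-0.729910, +0.277564, -0.624651)
rvec = θ·k = (-0.288254, +0.109615, -0.246685)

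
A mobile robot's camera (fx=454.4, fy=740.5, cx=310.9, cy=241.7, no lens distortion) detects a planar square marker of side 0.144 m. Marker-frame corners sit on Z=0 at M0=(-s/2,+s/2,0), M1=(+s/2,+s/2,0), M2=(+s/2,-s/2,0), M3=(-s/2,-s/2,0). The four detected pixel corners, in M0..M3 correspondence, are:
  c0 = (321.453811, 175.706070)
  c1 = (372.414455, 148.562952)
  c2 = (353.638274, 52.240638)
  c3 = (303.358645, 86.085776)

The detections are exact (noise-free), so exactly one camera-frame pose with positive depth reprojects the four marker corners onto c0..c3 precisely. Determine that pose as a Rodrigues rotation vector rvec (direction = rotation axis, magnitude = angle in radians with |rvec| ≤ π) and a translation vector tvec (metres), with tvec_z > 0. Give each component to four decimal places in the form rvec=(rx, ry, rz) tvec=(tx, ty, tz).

rvec=(0.1735, 0.5335, -0.2896) tvec=(0.0631, -0.1864, 1.1022)

Intrinsics K: fx=454.4, fy=740.5, cx=310.9, cy=241.7
Marker side s = 0.144 m; corners in marker frame (Z=0):
  M0 = (-0.0720, +0.0720, 0)
  M1 = (+0.0720, +0.0720, 0)
  M2 = (+0.0720, -0.0720, 0)
  M3 = (-0.0720, -0.0720, 0)
Detected image corners:
  c0 = (321.453811, 175.706070) px
  c1 = (372.414455, 148.562952) px
  c2 = (353.638274, 52.240638) px
  c3 = (303.358645, 86.085776) px
Planar DLT: solve 8×8 A·h = b for H (H[2,2]=1):
  H  [+191.27588 +154.76145 +336.90420]
  H  [-266.51396 +654.02215 +116.43559]
  H  [-0.47456 +0.07941 +1.00000]
B = K⁻¹H; ‖b₁‖=0.907308, ‖b₂‖=0.907308; λ = 2/(‖b₁‖+‖b₂‖) = 1.102161, sign → tz>0 ⇒ λ=+1.102161
r₁ = λ·B[:,0] = (+0.82181,-0.22596,-0.52304); r₂ = λ·B[:,1] = (+0.31550,+0.94488,+0.08752)
r₃ = r₁×r₂ = (+0.47444,-0.23694,+0.84780); SVD([r₁ r₂ r₃]) → R = UVᵀ:
  R  [+0.82181 +0.31550 +0.47444]
  R  [-0.22596 +0.94488 -0.23694]
  R  [-0.52304 +0.08752 +0.84780]
t = (+0.06307, -0.18644, +1.10216) m
tr R = 2.614493; θ = arccos((tr R − 1)/2) = 0.631324 rad = 36.172°
axis k = ((R−Rᵀ)₃₂, (R−Rᵀ)₁₃, (R−Rᵀ)₂₁) / (2 sinθ) = (+0.274867, +0.845013, -0.458696)
rvec = θ·k = (+0.173530, +0.533477, -0.289586)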